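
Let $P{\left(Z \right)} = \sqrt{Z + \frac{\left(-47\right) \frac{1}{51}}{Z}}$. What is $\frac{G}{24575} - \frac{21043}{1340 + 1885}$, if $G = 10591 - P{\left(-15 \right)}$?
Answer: $- \frac{3863806}{634035} - \frac{2 i \sqrt{242845}}{6266625} \approx -6.094 - 0.00015728 i$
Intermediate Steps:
$P{\left(Z \right)} = \sqrt{Z - \frac{47}{51 Z}}$ ($P{\left(Z \right)} = \sqrt{Z + \frac{\left(-47\right) \frac{1}{51}}{Z}} = \sqrt{Z - \frac{47}{51 Z}}$)
$G = 10591 - \frac{2 i \sqrt{242845}}{255}$ ($G = 10591 - \frac{\sqrt{- \frac{2397}{-15} + 2601 \left(-15\right)}}{51} = 10591 - \frac{\sqrt{\left(-2397\right) \left(- \frac{1}{15}\right) - 39015}}{51} = 10591 - \frac{\sqrt{\frac{799}{5} - 39015}}{51} = 10591 - \frac{\sqrt{- \frac{194276}{5}}}{51} = 10591 - \frac{\frac{2}{5} i \sqrt{242845}}{51} = 10591 - \frac{2 i \sqrt{242845}}{255} \approx 10591.0 - 3.865 i$)
$\frac{G}{24575} - \frac{21043}{1340 + 1885} = \frac{10591 - \frac{2 i \sqrt{242845}}{255}}{24575} - \frac{21043}{1340 + 1885} = \left(10591 - \frac{2 i \sqrt{242845}}{255}\right) \frac{1}{24575} - \frac{21043}{3225} = \left(\frac{10591}{24575} - \frac{2 i \sqrt{242845}}{6266625}\right) - \frac{21043}{3225} = - \frac{3863806}{634035} - \frac{2 i \sqrt{242845}}{6266625}$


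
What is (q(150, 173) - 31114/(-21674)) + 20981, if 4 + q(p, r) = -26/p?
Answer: 17050607069/812775 ≈ 20978.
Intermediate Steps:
q(p, r) = -4 - 26/p
(q(150, 173) - 31114/(-21674)) + 20981 = ((-4 - 26/150) - 31114/(-21674)) + 20981 = ((-4 - 26*1/150) - 31114*(-1/21674)) + 20981 = ((-4 - 13/75) + 15557/10837) + 20981 = (-313/75 + 15557/10837) + 20981 = -2225206/812775 + 20981 = 17050607069/812775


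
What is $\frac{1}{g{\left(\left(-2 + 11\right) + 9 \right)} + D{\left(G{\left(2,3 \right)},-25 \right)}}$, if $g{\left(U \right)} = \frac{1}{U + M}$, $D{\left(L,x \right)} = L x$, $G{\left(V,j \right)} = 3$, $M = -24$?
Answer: $- \frac{6}{451} \approx -0.013304$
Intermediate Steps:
$g{\left(U \right)} = \frac{1}{-24 + U}$ ($g{\left(U \right)} = \frac{1}{U - 24} = \frac{1}{-24 + U}$)
$\frac{1}{g{\left(\left(-2 + 11\right) + 9 \right)} + D{\left(G{\left(2,3 \right)},-25 \right)}} = \frac{1}{\frac{1}{-24 + \left(\left(-2 + 11\right) + 9\right)} + 3 \left(-25\right)} = \frac{1}{\frac{1}{-24 + \left(9 + 9\right)} - 75} = \frac{1}{\frac{1}{-24 + 18} - 75} = \frac{1}{\frac{1}{-6} - 75} = \frac{1}{- \frac{1}{6} - 75} = \frac{1}{- \frac{451}{6}} = - \frac{6}{451}$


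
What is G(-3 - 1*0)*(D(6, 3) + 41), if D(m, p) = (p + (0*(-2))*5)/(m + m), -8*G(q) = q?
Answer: 495/32 ≈ 15.469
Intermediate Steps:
G(q) = -q/8
D(m, p) = p/(2*m) (D(m, p) = (p + 0*5)/((2*m)) = (p + 0)*(1/(2*m)) = p*(1/(2*m)) = p/(2*m))
G(-3 - 1*0)*(D(6, 3) + 41) = (-(-3 - 1*0)/8)*((½)*3/6 + 41) = (-(-3 + 0)/8)*((½)*3*(⅙) + 41) = (-⅛*(-3))*(¼ + 41) = (3/8)*(165/4) = 495/32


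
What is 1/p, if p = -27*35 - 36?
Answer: -1/981 ≈ -0.0010194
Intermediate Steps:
p = -981 (p = -945 - 36 = -981)
1/p = 1/(-981) = -1/981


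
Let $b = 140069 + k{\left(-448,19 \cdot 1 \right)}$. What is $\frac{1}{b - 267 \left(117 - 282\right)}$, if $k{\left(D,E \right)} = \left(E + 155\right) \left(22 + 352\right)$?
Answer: $\frac{1}{249200} \approx 4.0128 \cdot 10^{-6}$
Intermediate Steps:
$k{\left(D,E \right)} = 57970 + 374 E$ ($k{\left(D,E \right)} = \left(155 + E\right) 374 = 57970 + 374 E$)
$b = 205145$ ($b = 140069 + \left(57970 + 374 \cdot 19 \cdot 1\right) = 140069 + \left(57970 + 374 \cdot 19\right) = 140069 + \left(57970 + 7106\right) = 140069 + 65076 = 205145$)
$\frac{1}{b - 267 \left(117 - 282\right)} = \frac{1}{205145 - 267 \left(117 - 282\right)} = \frac{1}{205145 - -44055} = \frac{1}{205145 + 44055} = \frac{1}{249200}$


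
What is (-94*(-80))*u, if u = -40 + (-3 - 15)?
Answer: -436160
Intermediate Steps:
u = -58 (u = -40 - 18 = -58)
(-94*(-80))*u = -94*(-80)*(-58) = 7520*(-58) = -436160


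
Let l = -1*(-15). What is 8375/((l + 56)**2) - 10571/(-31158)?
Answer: 314236661/157067478 ≈ 2.0006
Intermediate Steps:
l = 15
8375/((l + 56)**2) - 10571/(-31158) = 8375/((15 + 56)**2) - 10571/(-31158) = 8375/(71**2) - 10571*(-1/31158) = 8375/5041 + 10571/31158 = 314236661/157067478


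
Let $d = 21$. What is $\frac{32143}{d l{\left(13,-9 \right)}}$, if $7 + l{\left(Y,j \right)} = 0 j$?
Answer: $- \frac{32143}{147} \approx -218.66$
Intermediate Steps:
$l{\left(Y,j \right)} = -7$ ($l{\left(Y,j \right)} = -7 + 0 j = -7 + 0 = -7$)
$\frac{32143}{d l{\left(13,-9 \right)}} = \frac{32143}{21 \left(-7\right)} = \frac{32143}{-147} = 32143 \left(- \frac{1}{147}\right) = - \frac{32143}{147}$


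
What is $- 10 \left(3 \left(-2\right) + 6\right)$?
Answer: $0$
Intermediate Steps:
$- 10 \left(3 \left(-2\right) + 6\right) = - 10 \left(-6 + 6\right) = \left(-10\right) 0 = 0$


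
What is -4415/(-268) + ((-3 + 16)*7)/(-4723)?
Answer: 20827657/1265764 ≈ 16.455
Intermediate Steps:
-4415/(-268) + ((-3 + 16)*7)/(-4723) = -4415*(-1/268) + (13*7)*(-1/4723) = 4415/268 + 91*(-1/4723) = 4415/268 - 91/4723 = 20827657/1265764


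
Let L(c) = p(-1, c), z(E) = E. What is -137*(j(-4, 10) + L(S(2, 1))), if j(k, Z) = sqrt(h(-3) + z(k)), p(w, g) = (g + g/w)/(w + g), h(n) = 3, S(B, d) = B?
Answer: -137*I ≈ -137.0*I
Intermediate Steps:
p(w, g) = (g + g/w)/(g + w)
L(c) = 0 (L(c) = c*(1 - 1)/(-1*(c - 1)) = c*(-1)*0/(-1 + c) = 0)
j(k, Z) = sqrt(3 + k)
-137*(j(-4, 10) + L(S(2, 1))) = -137*(sqrt(3 - 4) + 0) = -137*(sqrt(-1) + 0) = -137*(I + 0) = -137*I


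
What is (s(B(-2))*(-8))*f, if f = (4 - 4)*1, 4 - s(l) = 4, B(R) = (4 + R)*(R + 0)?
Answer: 0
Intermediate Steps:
B(R) = R*(4 + R) (B(R) = (4 + R)*R = R*(4 + R))
s(l) = 0 (s(l) = 4 - 1*4 = 4 - 4 = 0)
f = 0 (f = 0*1 = 0)
(s(B(-2))*(-8))*f = (0*(-8))*0 = 0*0 = 0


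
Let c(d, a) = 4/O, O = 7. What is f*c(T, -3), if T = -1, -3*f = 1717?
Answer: -6868/21 ≈ -327.05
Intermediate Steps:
f = -1717/3 (f = -1/3*1717 = -1717/3 ≈ -572.33)
c(d, a) = 4/7
f*c(T, -3) = -1717/3*4/7 = -6868/21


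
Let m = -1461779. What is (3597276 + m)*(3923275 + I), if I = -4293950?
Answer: -791575350475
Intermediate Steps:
(3597276 + m)*(3923275 + I) = (3597276 - 1461779)*(3923275 - 4293950) = 2135497*(-370675) = -791575350475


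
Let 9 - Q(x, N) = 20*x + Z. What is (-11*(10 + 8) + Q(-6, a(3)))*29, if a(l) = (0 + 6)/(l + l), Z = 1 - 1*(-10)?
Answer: -2320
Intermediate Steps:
Z = 11 (Z = 1 + 10 = 11)
a(l) = 3/l (a(l) = 6/((2*l)) = 6*(1/(2*l)) = 3/l)
Q(x, N) = -2 - 20*x (Q(x, N) = 9 - (20*x + 11) = 9 - (11 + 20*x) = 9 + (-11 - 20*x) = -2 - 20*x)
(-11*(10 + 8) + Q(-6, a(3)))*29 = (-11*(10 + 8) + (-2 - 20*(-6)))*29 = (-11*18 + (-2 + 120))*29 = (-198 + 118)*29 = -80*29 = -2320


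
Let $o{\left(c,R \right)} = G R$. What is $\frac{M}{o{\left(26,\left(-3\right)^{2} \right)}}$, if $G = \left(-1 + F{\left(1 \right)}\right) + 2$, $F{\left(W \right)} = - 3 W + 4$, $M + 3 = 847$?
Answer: $\frac{422}{9} \approx 46.889$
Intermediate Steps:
$M = 844$ ($M = -3 + 847 = 844$)
$F{\left(W \right)} = 4 - 3 W$
$G = 2$ ($G = \left(-1 + \left(4 - 3\right)\right) + 2 = \left(-1 + 1\right) + 2 = 0 + 2 = 2$)
$o{\left(c,R \right)} = 2 R$
$\frac{M}{o{\left(26,\left(-3\right)^{2} \right)}} = \frac{844}{2 \left(-3\right)^{2}} = \frac{844}{2 \cdot 9} = \frac{844}{18} = 844 \cdot \frac{1}{18} = \frac{422}{9}$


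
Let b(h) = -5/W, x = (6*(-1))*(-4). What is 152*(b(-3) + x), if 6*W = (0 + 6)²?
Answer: 10564/3 ≈ 3521.3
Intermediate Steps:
x = 24 (x = -6*(-4) = 24)
W = 6 (W = (0 + 6)²/6 = (⅙)*6² = (⅙)*36 = 6)
b(h) = -⅚ (b(h) = -5/6 = -5*⅙ = -⅚)
152*(b(-3) + x) = 152*(-⅚ + 24) = 152*(139/6) = 10564/3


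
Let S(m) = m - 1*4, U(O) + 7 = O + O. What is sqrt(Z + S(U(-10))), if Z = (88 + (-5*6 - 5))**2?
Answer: sqrt(2778) ≈ 52.707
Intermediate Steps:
U(O) = -7 + 2*O (U(O) = -7 + (O + O) = -7 + 2*O)
S(m) = -4 + m (S(m) = m - 4 = -4 + m)
Z = 2809 (Z = (88 + (-30 - 5))**2 = (88 - 35)**2 = 53**2 = 2809)
sqrt(Z + S(U(-10))) = sqrt(2809 + (-4 + (-7 + 2*(-10)))) = sqrt(2809 + (-4 + (-7 - 20))) = sqrt(2809 + (-4 - 27)) = sqrt(2809 - 31) = sqrt(2778)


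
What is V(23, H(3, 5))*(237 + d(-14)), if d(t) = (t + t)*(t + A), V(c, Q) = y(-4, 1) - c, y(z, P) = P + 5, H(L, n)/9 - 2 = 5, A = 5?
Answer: -8313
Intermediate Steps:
H(L, n) = 63 (H(L, n) = 18 + 9*5 = 18 + 45 = 63)
y(z, P) = 5 + P
V(c, Q) = 6 - c (V(c, Q) = (5 + 1) - c = 6 - c)
d(t) = 2*t*(5 + t) (d(t) = (t + t)*(t + 5) = (2*t)*(5 + t) = 2*t*(5 + t))
V(23, H(3, 5))*(237 + d(-14)) = (6 - 1*23)*(237 + 2*(-14)*(5 - 14)) = (6 - 23)*(237 + 2*(-14)*(-9)) = -17*(237 + 252) = -17*489 = -8313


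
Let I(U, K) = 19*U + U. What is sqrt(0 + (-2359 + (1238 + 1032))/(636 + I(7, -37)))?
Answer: I*sqrt(17266)/388 ≈ 0.33866*I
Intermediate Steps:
I(U, K) = 20*U
sqrt(0 + (-2359 + (1238 + 1032))/(636 + I(7, -37))) = sqrt(0 + (-2359 + (1238 + 1032))/(636 + 20*7)) = sqrt(0 + (-2359 + 2270)/(636 + 140)) = sqrt(0 - 89/776) = sqrt(-89/776) = I*sqrt(17266)/388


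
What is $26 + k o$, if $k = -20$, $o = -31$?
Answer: $646$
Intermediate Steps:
$26 + k o = 26 - -620 = 26 + 620 = 646$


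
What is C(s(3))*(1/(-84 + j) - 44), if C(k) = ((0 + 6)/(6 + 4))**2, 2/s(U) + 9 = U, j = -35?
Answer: -47133/2975 ≈ -15.843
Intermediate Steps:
s(U) = 2/(-9 + U)
C(k) = 9/25 (C(k) = (6/10)**2 = (6*(1/10))**2 = (3/5)**2 = 9/25)
C(s(3))*(1/(-84 + j) - 44) = 9*(1/(-84 - 35) - 44)/25 = 9*(1/(-119) - 44)/25 = 9*(-1/119 - 44)/25 = (9/25)*(-5237/119) = -47133/2975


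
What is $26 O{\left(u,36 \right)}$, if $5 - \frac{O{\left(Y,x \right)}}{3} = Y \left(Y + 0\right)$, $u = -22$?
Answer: $-37362$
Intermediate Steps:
$O{\left(Y,x \right)} = 15 - 3 Y^{2}$ ($O{\left(Y,x \right)} = 15 - 3 Y \left(Y + 0\right) = 15 - 3 Y Y = 15 - 3 Y^{2}$)
$26 O{\left(u,36 \right)} = 26 \left(15 - 3 \left(-22\right)^{2}\right) = 26 \left(15 - 1452\right) = 26 \left(-1437\right) = -37362$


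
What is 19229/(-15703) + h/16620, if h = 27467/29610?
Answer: -230792915939/188481270600 ≈ -1.2245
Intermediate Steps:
h = 27467/29610 (h = 27467*(1/29610) = 27467/29610 ≈ 0.92763)
19229/(-15703) + h/16620 = 19229/(-15703) + (27467/29610)/16620 = 19229*(-1/15703) + (27467/29610)*(1/16620) = -469/383 + 27467/492118200 = -230792915939/188481270600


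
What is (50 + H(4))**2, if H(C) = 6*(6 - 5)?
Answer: 3136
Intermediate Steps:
H(C) = 6 (H(C) = 6*1 = 6)
(50 + H(4))**2 = (50 + 6)**2 = 56**2 = 3136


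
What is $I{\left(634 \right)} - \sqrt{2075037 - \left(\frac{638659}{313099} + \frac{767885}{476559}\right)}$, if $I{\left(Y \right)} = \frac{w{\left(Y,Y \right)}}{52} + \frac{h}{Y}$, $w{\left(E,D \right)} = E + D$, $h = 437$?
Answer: $\frac{206659}{8242} - \frac{\sqrt{5133094788181791688835178529}}{49736715447} \approx -1415.4$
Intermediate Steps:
$w{\left(E,D \right)} = D + E$
$I{\left(Y \right)} = \frac{437}{Y} + \frac{Y}{26}$ ($I{\left(Y \right)} = \frac{Y + Y}{52} + \frac{437}{Y} = 2 Y \frac{1}{52} + \frac{437}{Y} = \frac{Y}{26} + \frac{437}{Y} = \frac{437}{Y} + \frac{Y}{26}$)
$I{\left(634 \right)} - \sqrt{2075037 - \left(\frac{638659}{313099} + \frac{767885}{476559}\right)} = \left(\frac{437}{634} + \frac{1}{26} \cdot 634\right) - \sqrt{2075037 - \left(\frac{638659}{313099} + \frac{767885}{476559}\right)} = \left(437 \cdot \frac{1}{634} + \frac{317}{13}\right) - \sqrt{2075037 - \frac{544782719996}{149210146341}} = \left(\frac{437}{634} + \frac{317}{13}\right) - \sqrt{2075037 - \frac{544782719996}{149210146341}} = \frac{206659}{8242} - \sqrt{2075037 - \frac{544782719996}{149210146341}} = \frac{206659}{8242} - \sqrt{\frac{309616029650269621}{149210146341}} = \frac{206659}{8242} - \frac{\sqrt{5133094788181791688835178529}}{49736715447}$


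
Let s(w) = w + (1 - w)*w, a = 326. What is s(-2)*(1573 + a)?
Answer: -15192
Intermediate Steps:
s(w) = w + w*(1 - w)
s(-2)*(1573 + a) = (-2*(2 - 1*(-2)))*(1573 + 326) = -2*(2 + 2)*1899 = -2*4*1899 = -8*1899 = -15192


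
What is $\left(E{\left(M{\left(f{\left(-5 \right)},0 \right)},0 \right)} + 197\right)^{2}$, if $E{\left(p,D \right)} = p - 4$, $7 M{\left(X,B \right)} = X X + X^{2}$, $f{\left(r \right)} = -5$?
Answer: $\frac{1962801}{49} \approx 40057.0$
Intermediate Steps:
$M{\left(X,B \right)} = \frac{2 X^{2}}{7}$ ($M{\left(X,B \right)} = \frac{X X + X^{2}}{7} = \frac{X^{2} + X^{2}}{7} = \frac{2 X^{2}}{7}$)
$E{\left(p,D \right)} = -4 + p$
$\left(E{\left(M{\left(f{\left(-5 \right)},0 \right)},0 \right)} + 197\right)^{2} = \left(\left(-4 + \frac{2 \left(-5\right)^{2}}{7}\right) + 197\right)^{2} = \left(\left(-4 + \frac{2}{7} \cdot 25\right) + 197\right)^{2} = \left(\left(-4 + \frac{50}{7}\right) + 197\right)^{2} = \left(\frac{22}{7} + 197\right)^{2} = \left(\frac{1401}{7}\right)^{2} = \frac{1962801}{49}$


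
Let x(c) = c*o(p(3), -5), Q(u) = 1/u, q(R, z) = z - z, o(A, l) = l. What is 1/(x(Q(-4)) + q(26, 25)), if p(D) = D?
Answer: 4/5 ≈ 0.80000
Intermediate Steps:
q(R, z) = 0
Q(u) = 1/u
x(c) = -5*c (x(c) = c*(-5) = -5*c)
1/(x(Q(-4)) + q(26, 25)) = 1/(-5/(-4) + 0) = 1/(-5*(-1/4) + 0) = 1/(5/4 + 0) = 1/(5/4) = 4/5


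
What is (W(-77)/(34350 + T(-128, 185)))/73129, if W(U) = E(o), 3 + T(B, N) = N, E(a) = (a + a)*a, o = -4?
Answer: 8/631322657 ≈ 1.2672e-8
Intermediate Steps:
E(a) = 2*a² (E(a) = (2*a)*a = 2*a²)
T(B, N) = -3 + N
W(U) = 32 (W(U) = 2*(-4)² = 2*16 = 32)
(W(-77)/(34350 + T(-128, 185)))/73129 = (32/(34350 + (-3 + 185)))/73129 = (32/(34350 + 182))*(1/73129) = (32/34532)*(1/73129) = (32*(1/34532))*(1/73129) = (8/8633)*(1/73129) = 8/631322657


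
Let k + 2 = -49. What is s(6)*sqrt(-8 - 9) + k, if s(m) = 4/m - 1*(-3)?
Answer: -51 + 11*I*sqrt(17)/3 ≈ -51.0 + 15.118*I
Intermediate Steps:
k = -51 (k = -2 - 49 = -51)
s(m) = 3 + 4/m (s(m) = 4/m + 3 = 3 + 4/m)
s(6)*sqrt(-8 - 9) + k = (3 + 4/6)*sqrt(-8 - 9) - 51 = (3 + 4*(1/6))*sqrt(-17) - 51 = (3 + 2/3)*(I*sqrt(17)) - 51 = 11*(I*sqrt(17))/3 - 51 = 11*I*sqrt(17)/3 - 51 = -51 + 11*I*sqrt(17)/3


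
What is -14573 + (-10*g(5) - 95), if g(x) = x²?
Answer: -14918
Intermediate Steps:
-14573 + (-10*g(5) - 95) = -14573 + (-10*5² - 95) = -14573 + (-10*25 - 95) = -14573 + (-250 - 95) = -14573 - 345 = -14918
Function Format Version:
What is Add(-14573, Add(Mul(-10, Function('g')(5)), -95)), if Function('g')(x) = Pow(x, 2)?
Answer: -14918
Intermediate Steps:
Add(-14573, Add(Mul(-10, Function('g')(5)), -95)) = Add(-14573, Add(Mul(-10, Pow(5, 2)), -95)) = Add(-14573, Add(Mul(-10, 25), -95)) = Add(-14573, Add(-250, -95)) = Add(-14573, -345) = -14918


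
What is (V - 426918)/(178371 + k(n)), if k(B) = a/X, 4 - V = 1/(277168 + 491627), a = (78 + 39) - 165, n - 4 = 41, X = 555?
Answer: -12143745899347/5073834658821 ≈ -2.3934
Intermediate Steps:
n = 45 (n = 4 + 41 = 45)
a = -48 (a = 117 - 165 = -48)
V = 3075179/768795 (V = 4 - 1/(277168 + 491627) = 4 - 1/768795 = 3075179/768795 ≈ 4.0000)
k(B) = -16/185 (k(B) = -48/555 = -48*1/555 = -16/185)
(V - 426918)/(178371 + k(n)) = (3075179/768795 - 426918)/(178371 - 16/185) = -328209348631/(768795*32998619/185) = -328209348631/768795*185/32998619 = -12143745899347/5073834658821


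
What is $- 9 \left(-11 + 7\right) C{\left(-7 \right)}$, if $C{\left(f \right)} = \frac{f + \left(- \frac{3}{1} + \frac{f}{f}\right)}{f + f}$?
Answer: $\frac{162}{7} \approx 23.143$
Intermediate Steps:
$C{\left(f \right)} = \frac{-2 + f}{2 f}$ ($C{\left(f \right)} = \frac{f + \left(\left(-3\right) 1 + 1\right)}{2 f} = \left(f + \left(-3 + 1\right)\right) \frac{1}{2 f} = \left(f - 2\right) \frac{1}{2 f} = \left(-2 + f\right) \frac{1}{2 f} = \frac{-2 + f}{2 f}$)
$- 9 \left(-11 + 7\right) C{\left(-7 \right)} = - 9 \left(-11 + 7\right) \frac{-2 - 7}{2 \left(-7\right)} = \left(-9\right) \left(-4\right) \frac{1}{2} \left(- \frac{1}{7}\right) \left(-9\right) = 36 \cdot \frac{9}{14} = \frac{162}{7}$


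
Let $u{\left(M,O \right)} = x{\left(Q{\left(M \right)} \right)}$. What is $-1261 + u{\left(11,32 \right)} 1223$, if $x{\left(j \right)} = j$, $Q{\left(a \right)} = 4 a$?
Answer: $52551$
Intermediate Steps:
$u{\left(M,O \right)} = 4 M$
$-1261 + u{\left(11,32 \right)} 1223 = -1261 + 4 \cdot 11 \cdot 1223 = -1261 + 44 \cdot 1223 = -1261 + 53812 = 52551$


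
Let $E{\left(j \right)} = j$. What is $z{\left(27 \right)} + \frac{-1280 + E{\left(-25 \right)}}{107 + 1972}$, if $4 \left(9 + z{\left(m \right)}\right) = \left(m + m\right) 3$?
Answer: $\frac{14263}{462} \approx 30.872$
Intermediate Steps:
$z{\left(m \right)} = -9 + \frac{3 m}{2}$ ($z{\left(m \right)} = -9 + \frac{\left(m + m\right) 3}{4} = -9 + \frac{2 m 3}{4} = -9 + \frac{6 m}{4} = -9 + \frac{3 m}{2}$)
$z{\left(27 \right)} + \frac{-1280 + E{\left(-25 \right)}}{107 + 1972} = \left(-9 + \frac{3}{2} \cdot 27\right) + \frac{-1280 - 25}{107 + 1972} = \left(-9 + \frac{81}{2}\right) - \frac{1305}{2079} = \frac{63}{2} - \frac{145}{231} = \frac{14263}{462}$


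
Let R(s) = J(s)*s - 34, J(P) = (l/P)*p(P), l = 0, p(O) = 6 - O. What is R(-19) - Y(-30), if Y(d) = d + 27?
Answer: -31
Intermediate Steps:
J(P) = 0 (J(P) = (0/P)*(6 - P) = 0*(6 - P) = 0)
R(s) = -34 (R(s) = 0*s - 34 = 0 - 34 = -34)
Y(d) = 27 + d
R(-19) - Y(-30) = -34 - (27 - 30) = -34 - 1*(-3) = -34 + 3 = -31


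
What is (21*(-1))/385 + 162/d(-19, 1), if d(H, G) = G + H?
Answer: -498/55 ≈ -9.0546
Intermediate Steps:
(21*(-1))/385 + 162/d(-19, 1) = (21*(-1))/385 + 162/(1 - 19) = -21*1/385 + 162/(-18) = -3/55 + 162*(-1/18) = -3/55 - 9 = -498/55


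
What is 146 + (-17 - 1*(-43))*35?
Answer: 1056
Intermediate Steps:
146 + (-17 - 1*(-43))*35 = 146 + (-17 + 43)*35 = 146 + 26*35 = 146 + 910 = 1056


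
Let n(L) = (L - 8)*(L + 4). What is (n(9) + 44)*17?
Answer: 969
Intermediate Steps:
n(L) = (-8 + L)*(4 + L)
(n(9) + 44)*17 = ((-32 + 9**2 - 4*9) + 44)*17 = ((-32 + 81 - 36) + 44)*17 = (13 + 44)*17 = 57*17 = 969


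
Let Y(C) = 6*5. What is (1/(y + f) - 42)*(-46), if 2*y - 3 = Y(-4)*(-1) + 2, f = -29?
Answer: 160448/83 ≈ 1933.1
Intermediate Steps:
Y(C) = 30
y = -25/2 (y = 3/2 + (30*(-1) + 2)/2 = 3/2 + (-30 + 2)/2 = 3/2 + (1/2)*(-28) = 3/2 - 14 = -25/2 ≈ -12.500)
(1/(y + f) - 42)*(-46) = (1/(-25/2 - 29) - 42)*(-46) = (1/(-83/2) - 42)*(-46) = (-2/83 - 42)*(-46) = -3488/83*(-46) = 160448/83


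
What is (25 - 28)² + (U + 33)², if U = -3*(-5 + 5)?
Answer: 1098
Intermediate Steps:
U = 0 (U = -3*0 = 0)
(25 - 28)² + (U + 33)² = (25 - 28)² + (0 + 33)² = (-3)² + 33² = 9 + 1089 = 1098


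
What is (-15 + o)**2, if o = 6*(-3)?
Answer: 1089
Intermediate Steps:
o = -18
(-15 + o)**2 = (-15 - 18)**2 = (-33)**2 = 1089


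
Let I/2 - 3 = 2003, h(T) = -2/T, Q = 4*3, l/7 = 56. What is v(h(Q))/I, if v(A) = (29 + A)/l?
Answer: 173/9436224 ≈ 1.8334e-5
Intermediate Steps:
l = 392 (l = 7*56 = 392)
Q = 12
I = 4012 (I = 6 + 2*2003 = 6 + 4006 = 4012)
v(A) = 29/392 + A/392 (v(A) = (29 + A)/392 = (29 + A)*(1/392) = 29/392 + A/392)
v(h(Q))/I = (29/392 + (-2/12)/392)/4012 = (29/392 + (-2*1/12)/392)*(1/4012) = (29/392 + (1/392)*(-⅙))*(1/4012) = (29/392 - 1/2352)*(1/4012) = (173/2352)*(1/4012) = 173/9436224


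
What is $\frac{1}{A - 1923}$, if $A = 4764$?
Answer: $\frac{1}{2841} \approx 0.00035199$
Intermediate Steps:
$\frac{1}{A - 1923} = \frac{1}{4764 - 1923} = \frac{1}{2841}$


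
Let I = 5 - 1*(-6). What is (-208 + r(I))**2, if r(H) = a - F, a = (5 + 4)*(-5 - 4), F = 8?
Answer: 88209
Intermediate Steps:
a = -81 (a = 9*(-9) = -81)
I = 11 (I = 5 + 6 = 11)
r(H) = -89 (r(H) = -81 - 1*8 = -81 - 8 = -89)
(-208 + r(I))**2 = (-208 - 89)**2 = (-297)**2 = 88209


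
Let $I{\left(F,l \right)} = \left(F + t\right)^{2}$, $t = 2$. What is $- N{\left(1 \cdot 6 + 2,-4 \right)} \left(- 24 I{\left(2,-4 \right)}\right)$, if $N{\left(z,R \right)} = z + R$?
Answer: $1536$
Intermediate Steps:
$I{\left(F,l \right)} = \left(2 + F\right)^{2}$ ($I{\left(F,l \right)} = \left(F + 2\right)^{2} = \left(2 + F\right)^{2}$)
$N{\left(z,R \right)} = R + z$
$- N{\left(1 \cdot 6 + 2,-4 \right)} \left(- 24 I{\left(2,-4 \right)}\right) = - \left(-4 + \left(1 \cdot 6 + 2\right)\right) \left(- 24 \left(2 + 2\right)^{2}\right) = - \left(-4 + \left(6 + 2\right)\right) \left(- 24 \cdot 4^{2}\right) = - \left(-4 + 8\right) \left(\left(-24\right) 16\right) = - 4 \left(-384\right) = \left(-1\right) \left(-1536\right) = 1536$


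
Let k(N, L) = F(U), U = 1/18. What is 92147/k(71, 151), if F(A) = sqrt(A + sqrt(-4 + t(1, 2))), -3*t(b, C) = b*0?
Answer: 276441*sqrt(2)/sqrt(1 + 36*I) ≈ 46700.0 - 45421.0*I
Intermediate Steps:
t(b, C) = 0 (t(b, C) = -b*0/3 = -1/3*0 = 0)
U = 1/18 ≈ 0.055556
F(A) = sqrt(A + 2*I) (F(A) = sqrt(A + sqrt(-4 + 0)) = sqrt(A + sqrt(-4)) = sqrt(A + 2*I))
k(N, L) = sqrt(1/18 + 2*I)
92147/k(71, 151) = 92147/((sqrt(2 + 72*I)/6)) = 92147*(6/sqrt(2 + 72*I)) = 552882/sqrt(2 + 72*I)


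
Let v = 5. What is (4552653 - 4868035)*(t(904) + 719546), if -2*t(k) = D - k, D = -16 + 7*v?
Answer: -227071413107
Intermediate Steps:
D = 19 (D = -16 + 7*5 = -16 + 35 = 19)
t(k) = -19/2 + k/2 (t(k) = -(19 - k)/2 = -19/2 + k/2)
(4552653 - 4868035)*(t(904) + 719546) = (4552653 - 4868035)*((-19/2 + (½)*904) + 719546) = -315382*((-19/2 + 452) + 719546) = -315382*(885/2 + 719546) = -315382*1439977/2 = -227071413107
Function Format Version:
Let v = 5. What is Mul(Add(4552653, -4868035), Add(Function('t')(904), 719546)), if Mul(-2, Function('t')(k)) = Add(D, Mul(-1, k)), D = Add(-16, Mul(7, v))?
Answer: -227071413107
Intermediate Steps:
D = 19 (D = Add(-16, Mul(7, 5)) = Add(-16, 35) = 19)
Function('t')(k) = Add(Rational(-19, 2), Mul(Rational(1, 2), k)) (Function('t')(k) = Mul(Rational(-1, 2), Add(19, Mul(-1, k))) = Add(Rational(-19, 2), Mul(Rational(1, 2), k)))
Mul(Add(4552653, -4868035), Add(Function('t')(904), 719546)) = Mul(Add(4552653, -4868035), Add(Add(Rational(-19, 2), Mul(Rational(1, 2), 904)), 719546)) = Mul(-315382, Add(Add(Rational(-19, 2), 452), 719546)) = Mul(-315382, Add(Rational(885, 2), 719546)) = Mul(-315382, Rational(1439977, 2)) = -227071413107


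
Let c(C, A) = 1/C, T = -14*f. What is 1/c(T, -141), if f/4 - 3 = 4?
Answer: -392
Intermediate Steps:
f = 28 (f = 12 + 4*4 = 12 + 16 = 28)
T = -392 (T = -14*28 = -392)
1/c(T, -141) = 1/(1/(-392)) = 1/(-1/392) = -392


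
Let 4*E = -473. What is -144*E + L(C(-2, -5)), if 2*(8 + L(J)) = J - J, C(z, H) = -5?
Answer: 17020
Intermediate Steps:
E = -473/4 (E = (¼)*(-473) = -473/4 ≈ -118.25)
L(J) = -8 (L(J) = -8 + (J - J)/2 = -8 + (½)*0 = -8 + 0 = -8)
-144*E + L(C(-2, -5)) = -144*(-473/4) - 8 = 17028 - 8 = 17020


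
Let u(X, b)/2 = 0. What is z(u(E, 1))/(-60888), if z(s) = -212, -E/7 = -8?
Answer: 53/15222 ≈ 0.0034818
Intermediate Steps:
E = 56 (E = -7*(-8) = 56)
u(X, b) = 0 (u(X, b) = 2*0 = 0)
z(u(E, 1))/(-60888) = -212/(-60888) = -212*(-1/60888) = 53/15222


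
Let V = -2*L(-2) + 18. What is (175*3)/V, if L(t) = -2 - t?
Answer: 175/6 ≈ 29.167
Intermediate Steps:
V = 18 (V = -2*(-2 - 1*(-2)) + 18 = -2*(-2 + 2) + 18 = -2*0 + 18 = 0 + 18 = 18)
(175*3)/V = (175*3)/18 = 525*(1/18) = 175/6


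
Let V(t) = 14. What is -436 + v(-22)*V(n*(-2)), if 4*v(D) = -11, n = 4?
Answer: -949/2 ≈ -474.50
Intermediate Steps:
v(D) = -11/4 (v(D) = (¼)*(-11) = -11/4)
-436 + v(-22)*V(n*(-2)) = -436 - 11/4*14 = -436 - 77/2 = -949/2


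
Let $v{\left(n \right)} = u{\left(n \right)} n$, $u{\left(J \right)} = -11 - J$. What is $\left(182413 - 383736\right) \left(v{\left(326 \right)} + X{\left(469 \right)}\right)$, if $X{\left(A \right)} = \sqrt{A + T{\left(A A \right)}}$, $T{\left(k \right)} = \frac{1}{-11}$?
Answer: $22117747426 - \frac{201323 \sqrt{56738}}{11} \approx 2.2113 \cdot 10^{10}$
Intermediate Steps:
$T{\left(k \right)} = - \frac{1}{11}$
$X{\left(A \right)} = \sqrt{- \frac{1}{11} + A}$ ($X{\left(A \right)} = \sqrt{A - \frac{1}{11}} = \sqrt{- \frac{1}{11} + A}$)
$v{\left(n \right)} = n \left(-11 - n\right)$ ($v{\left(n \right)} = \left(-11 - n\right) n = n \left(-11 - n\right)$)
$\left(182413 - 383736\right) \left(v{\left(326 \right)} + X{\left(469 \right)}\right) = \left(182413 - 383736\right) \left(\left(-1\right) 326 \left(11 + 326\right) + \frac{\sqrt{-11 + 121 \cdot 469}}{11}\right) = - 201323 \left(\left(-1\right) 326 \cdot 337 + \frac{\sqrt{-11 + 56749}}{11}\right) = - 201323 \left(-109862 + \frac{\sqrt{56738}}{11}\right) = 22117747426 - \frac{201323 \sqrt{56738}}{11}$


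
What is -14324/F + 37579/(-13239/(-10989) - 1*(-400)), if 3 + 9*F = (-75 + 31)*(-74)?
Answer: 86108308791/1593550363 ≈ 54.036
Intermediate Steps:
F = 3253/9 (F = -⅓ + ((-75 + 31)*(-74))/9 = -⅓ + (-44*(-74))/9 = -⅓ + (⅑)*3256 = -⅓ + 3256/9 = 3253/9 ≈ 361.44)
-14324/F + 37579/(-13239/(-10989) - 1*(-400)) = -14324/3253/9 + 37579/(-13239/(-10989) - 1*(-400)) = -14324*9/3253 + 37579/(-13239*(-1/10989) + 400) = -128916/3253 + 37579/(1471/1221 + 400) = -128916/3253 + 37579/(489871/1221) = -128916/3253 + 37579*(1221/489871) = -128916/3253 + 45883959/489871 = 86108308791/1593550363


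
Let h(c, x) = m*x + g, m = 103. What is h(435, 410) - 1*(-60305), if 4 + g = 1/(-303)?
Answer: 31066892/303 ≈ 1.0253e+5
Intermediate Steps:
g = -1213/303 (g = -4 + 1/(-303) = -4 - 1/303 = -1213/303 ≈ -4.0033)
h(c, x) = -1213/303 + 103*x (h(c, x) = 103*x - 1213/303 = -1213/303 + 103*x)
h(435, 410) - 1*(-60305) = (-1213/303 + 103*410) - 1*(-60305) = (-1213/303 + 42230) + 60305 = 12794477/303 + 60305 = 31066892/303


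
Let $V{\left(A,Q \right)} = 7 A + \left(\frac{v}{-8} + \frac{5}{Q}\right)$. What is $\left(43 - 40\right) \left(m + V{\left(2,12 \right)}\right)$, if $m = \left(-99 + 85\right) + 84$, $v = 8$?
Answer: $\frac{1001}{4} \approx 250.25$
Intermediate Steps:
$m = 70$ ($m = -14 + 84 = 70$)
$V{\left(A,Q \right)} = -1 + \frac{5}{Q} + 7 A$ ($V{\left(A,Q \right)} = 7 A + \left(\frac{8}{-8} + \frac{5}{Q}\right) = 7 A + \left(8 \left(- \frac{1}{8}\right) + \frac{5}{Q}\right) = 7 A - \left(1 - \frac{5}{Q}\right) = -1 + \frac{5}{Q} + 7 A$)
$\left(43 - 40\right) \left(m + V{\left(2,12 \right)}\right) = \left(43 - 40\right) \left(70 + \left(-1 + \frac{5}{12} + 7 \cdot 2\right)\right) = 3 \left(70 + \left(-1 + 5 \cdot \frac{1}{12} + 14\right)\right) = 3 \left(70 + \left(-1 + \frac{5}{12} + 14\right)\right) = 3 \left(70 + \frac{161}{12}\right) = 3 \cdot \frac{1001}{12} = \frac{1001}{4}$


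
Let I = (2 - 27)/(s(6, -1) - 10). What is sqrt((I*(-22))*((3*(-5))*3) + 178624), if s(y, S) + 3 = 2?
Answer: sqrt(180874) ≈ 425.29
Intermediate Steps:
s(y, S) = -1 (s(y, S) = -3 + 2 = -1)
I = 25/11 (I = (2 - 27)/(-1 - 10) = -25/(-11) = -25*(-1/11) = 25/11 ≈ 2.2727)
sqrt((I*(-22))*((3*(-5))*3) + 178624) = sqrt(((25/11)*(-22))*((3*(-5))*3) + 178624) = sqrt(-(-750)*3 + 178624) = sqrt(-50*(-45) + 178624) = sqrt(2250 + 178624) = sqrt(180874)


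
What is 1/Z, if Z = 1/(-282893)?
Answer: -282893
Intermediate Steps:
Z = -1/282893 ≈ -3.5349e-6
1/Z = 1/(-1/282893) = -282893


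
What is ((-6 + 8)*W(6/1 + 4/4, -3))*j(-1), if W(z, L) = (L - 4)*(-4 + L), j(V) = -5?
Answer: -490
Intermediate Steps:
W(z, L) = (-4 + L)² (W(z, L) = (-4 + L)*(-4 + L) = (-4 + L)²)
((-6 + 8)*W(6/1 + 4/4, -3))*j(-1) = ((-6 + 8)*(-4 - 3)²)*(-5) = (2*(-7)²)*(-5) = (2*49)*(-5) = 98*(-5) = -490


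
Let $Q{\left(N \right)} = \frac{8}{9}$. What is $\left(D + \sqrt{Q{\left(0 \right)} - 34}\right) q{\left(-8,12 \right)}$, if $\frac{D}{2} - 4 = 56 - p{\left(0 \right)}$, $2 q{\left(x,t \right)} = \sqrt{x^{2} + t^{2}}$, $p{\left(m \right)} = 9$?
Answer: $\frac{2 \sqrt{13} \left(306 + i \sqrt{298}\right)}{3} \approx 735.53 + 41.494 i$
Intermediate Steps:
$q{\left(x,t \right)} = \frac{\sqrt{t^{2} + x^{2}}}{2}$ ($q{\left(x,t \right)} = \frac{\sqrt{x^{2} + t^{2}}}{2} = \frac{\sqrt{t^{2} + x^{2}}}{2}$)
$Q{\left(N \right)} = \frac{8}{9}$ ($Q{\left(N \right)} = 8 \cdot \frac{1}{9} = \frac{8}{9}$)
$D = 102$ ($D = 8 + 2 \left(56 - 9\right) = 8 + 2 \cdot 47 = 8 + 94 = 102$)
$\left(D + \sqrt{Q{\left(0 \right)} - 34}\right) q{\left(-8,12 \right)} = \left(102 + \sqrt{\frac{8}{9} - 34}\right) \frac{\sqrt{12^{2} + \left(-8\right)^{2}}}{2} = \left(102 + \sqrt{- \frac{298}{9}}\right) \frac{\sqrt{144 + 64}}{2} = \left(102 + \frac{i \sqrt{298}}{3}\right) \frac{\sqrt{208}}{2} = \left(102 + \frac{i \sqrt{298}}{3}\right) \frac{4 \sqrt{13}}{2} = \left(102 + \frac{i \sqrt{298}}{3}\right) 2 \sqrt{13} = 2 \sqrt{13} \left(102 + \frac{i \sqrt{298}}{3}\right)$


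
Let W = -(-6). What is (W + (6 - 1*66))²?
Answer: 2916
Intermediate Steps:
W = 6 (W = -6*(-1) = 6)
(W + (6 - 1*66))² = (6 + (6 - 1*66))² = (6 + (6 - 66))² = (6 - 60)² = (-54)² = 2916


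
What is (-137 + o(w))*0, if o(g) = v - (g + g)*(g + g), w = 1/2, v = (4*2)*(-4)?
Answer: 0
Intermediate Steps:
v = -32 (v = 8*(-4) = -32)
w = ½ ≈ 0.50000
o(g) = -32 - 4*g² (o(g) = -32 - (g + g)*(g + g) = -32 - 2*g*2*g = -32 - 4*g²)
(-137 + o(w))*0 = (-137 + (-32 - 4*(½)²))*0 = (-137 + (-32 - 4*¼))*0 = (-137 + (-32 - 1))*0 = (-137 - 33)*0 = -170*0 = 0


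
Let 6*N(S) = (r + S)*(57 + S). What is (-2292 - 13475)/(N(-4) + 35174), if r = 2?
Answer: -47301/105469 ≈ -0.44848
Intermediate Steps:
N(S) = (2 + S)*(57 + S)/6 (N(S) = ((2 + S)*(57 + S))/6 = (2 + S)*(57 + S)/6)
(-2292 - 13475)/(N(-4) + 35174) = (-2292 - 13475)/((19 + (⅙)*(-4)² + (59/6)*(-4)) + 35174) = -15767/((19 + (⅙)*16 - 118/3) + 35174) = -15767/((19 + 8/3 - 118/3) + 35174) = -15767/(-53/3 + 35174) = -15767/105469/3 = -15767*3/105469 = -47301/105469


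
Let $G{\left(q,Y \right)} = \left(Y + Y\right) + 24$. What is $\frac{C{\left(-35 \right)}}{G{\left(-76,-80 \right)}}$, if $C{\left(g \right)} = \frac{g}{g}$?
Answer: $- \frac{1}{136} \approx -0.0073529$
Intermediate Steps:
$G{\left(q,Y \right)} = 24 + 2 Y$ ($G{\left(q,Y \right)} = 2 Y + 24 = 24 + 2 Y$)
$C{\left(g \right)} = 1$
$\frac{C{\left(-35 \right)}}{G{\left(-76,-80 \right)}} = 1 \frac{1}{24 + 2 \left(-80\right)} = 1 \frac{1}{24 - 160} = 1 \frac{1}{-136} = 1 \left(- \frac{1}{136}\right) = - \frac{1}{136}$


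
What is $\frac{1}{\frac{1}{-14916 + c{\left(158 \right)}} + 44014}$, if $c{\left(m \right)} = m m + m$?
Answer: $\frac{10206}{449206885} \approx 2.272 \cdot 10^{-5}$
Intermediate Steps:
$c{\left(m \right)} = m + m^{2}$ ($c{\left(m \right)} = m^{2} + m = m + m^{2}$)
$\frac{1}{\frac{1}{-14916 + c{\left(158 \right)}} + 44014} = \frac{1}{\frac{1}{-14916 + 158 \left(1 + 158\right)} + 44014} = \frac{1}{\frac{1}{-14916 + 158 \cdot 159} + 44014} = \frac{1}{\frac{1}{-14916 + 25122} + 44014} = \frac{1}{\frac{1}{10206} + 44014} = \frac{1}{\frac{449206885}{10206}} = \frac{10206}{449206885}$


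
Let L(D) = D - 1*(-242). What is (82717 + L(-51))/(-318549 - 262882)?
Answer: -82908/581431 ≈ -0.14259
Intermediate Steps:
L(D) = 242 + D (L(D) = D + 242 = 242 + D)
(82717 + L(-51))/(-318549 - 262882) = (82717 + (242 - 51))/(-318549 - 262882) = (82717 + 191)/(-581431) = 82908*(-1/581431) = -82908/581431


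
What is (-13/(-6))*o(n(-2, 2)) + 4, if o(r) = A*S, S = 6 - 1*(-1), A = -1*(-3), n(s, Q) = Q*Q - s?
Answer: 99/2 ≈ 49.500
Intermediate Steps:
n(s, Q) = Q² - s
A = 3
S = 7 (S = 6 + 1 = 7)
o(r) = 21 (o(r) = 3*7 = 21)
(-13/(-6))*o(n(-2, 2)) + 4 = -13/(-6)*21 + 4 = -13*(-⅙)*21 + 4 = (13/6)*21 + 4 = 91/2 + 4 = 99/2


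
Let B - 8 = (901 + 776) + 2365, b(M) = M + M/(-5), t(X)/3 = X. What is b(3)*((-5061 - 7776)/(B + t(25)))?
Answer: -4668/625 ≈ -7.4688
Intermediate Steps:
t(X) = 3*X
b(M) = 4*M/5 (b(M) = M + M*(-⅕) = M - M/5 = 4*M/5)
B = 4050 (B = 8 + ((901 + 776) + 2365) = 8 + (1677 + 2365) = 8 + 4042 = 4050)
b(3)*((-5061 - 7776)/(B + t(25))) = ((⅘)*3)*((-5061 - 7776)/(4050 + 3*25)) = 12*(-12837/(4050 + 75))/5 = 12*(-12837/4125)/5 = 12*(-12837*1/4125)/5 = (12/5)*(-389/125) = -4668/625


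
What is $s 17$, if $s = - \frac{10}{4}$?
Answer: $- \frac{85}{2} \approx -42.5$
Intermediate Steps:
$s = - \frac{5}{2}$ ($s = \left(-10\right) \frac{1}{4} = - \frac{5}{2} \approx -2.5$)
$s 17 = \left(- \frac{5}{2}\right) 17 = - \frac{85}{2}$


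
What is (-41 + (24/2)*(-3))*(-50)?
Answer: 3850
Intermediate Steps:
(-41 + (24/2)*(-3))*(-50) = (-41 + (24*(½))*(-3))*(-50) = (-41 + 12*(-3))*(-50) = (-41 - 36)*(-50) = -77*(-50) = 3850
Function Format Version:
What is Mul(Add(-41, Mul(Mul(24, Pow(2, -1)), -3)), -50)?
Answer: 3850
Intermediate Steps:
Mul(Add(-41, Mul(Mul(24, Pow(2, -1)), -3)), -50) = Mul(Add(-41, Mul(Mul(24, Rational(1, 2)), -3)), -50) = Mul(Add(-41, Mul(12, -3)), -50) = Mul(Add(-41, -36), -50) = Mul(-77, -50) = 3850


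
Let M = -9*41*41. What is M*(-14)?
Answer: 211806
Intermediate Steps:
M = -15129 (M = -369*41 = -15129)
M*(-14) = -15129*(-14) = 211806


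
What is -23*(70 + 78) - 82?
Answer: -3486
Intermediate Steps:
-23*(70 + 78) - 82 = -23*148 - 82 = -3404 - 82 = -3486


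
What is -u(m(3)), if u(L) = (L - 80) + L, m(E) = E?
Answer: 74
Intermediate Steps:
u(L) = -80 + 2*L (u(L) = (-80 + L) + L = -80 + 2*L)
-u(m(3)) = -(-80 + 2*3) = -(-80 + 6) = -1*(-74) = 74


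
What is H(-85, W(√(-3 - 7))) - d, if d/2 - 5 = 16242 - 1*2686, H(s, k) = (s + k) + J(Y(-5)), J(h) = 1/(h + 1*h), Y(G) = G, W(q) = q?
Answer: -272071/10 + I*√10 ≈ -27207.0 + 3.1623*I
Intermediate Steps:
J(h) = 1/(2*h) (J(h) = 1/(h + h) = 1/(2*h))
H(s, k) = -⅒ + k + s (H(s, k) = (s + k) + (½)/(-5) = (k + s) + (½)*(-⅕) = (k + s) - ⅒ = -⅒ + k + s)
d = 27122 (d = 10 + 2*(16242 - 1*2686) = 10 + 2*(16242 - 2686) = 10 + 2*13556 = 10 + 27112 = 27122)
H(-85, W(√(-3 - 7))) - d = (-⅒ + √(-3 - 7) - 85) - 1*27122 = (-⅒ + √(-10) - 85) - 27122 = (-⅒ + I*√10 - 85) - 27122 = (-851/10 + I*√10) - 27122 = -272071/10 + I*√10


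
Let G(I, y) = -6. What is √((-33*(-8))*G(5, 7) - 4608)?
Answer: 12*I*√43 ≈ 78.689*I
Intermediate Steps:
√((-33*(-8))*G(5, 7) - 4608) = √(-33*(-8)*(-6) - 4608) = √(264*(-6) - 4608) = √(-1584 - 4608) = √(-6192) = 12*I*√43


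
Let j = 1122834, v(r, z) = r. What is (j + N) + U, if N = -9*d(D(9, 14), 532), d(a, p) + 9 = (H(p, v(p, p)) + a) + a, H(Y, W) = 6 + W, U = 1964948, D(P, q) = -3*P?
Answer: 3083507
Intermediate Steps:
d(a, p) = -3 + p + 2*a (d(a, p) = -9 + (((6 + p) + a) + a) = -9 + ((6 + a + p) + a) = -9 + (6 + p + 2*a) = -3 + p + 2*a)
N = -4275 (N = -9*(-3 + 532 + 2*(-3*9)) = -9*(-3 + 532 + 2*(-27)) = -9*(-3 + 532 - 54) = -9*475 = -4275)
(j + N) + U = (1122834 - 4275) + 1964948 = 1118559 + 1964948 = 3083507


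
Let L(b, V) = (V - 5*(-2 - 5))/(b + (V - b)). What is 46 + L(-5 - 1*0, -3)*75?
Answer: -754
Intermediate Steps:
L(b, V) = (35 + V)/V (L(b, V) = (V - 5*(-7))/V = (V + 35)/V = (35 + V)/V)
46 + L(-5 - 1*0, -3)*75 = 46 + ((35 - 3)/(-3))*75 = 46 - ⅓*32*75 = 46 - 32/3*75 = 46 - 800 = -754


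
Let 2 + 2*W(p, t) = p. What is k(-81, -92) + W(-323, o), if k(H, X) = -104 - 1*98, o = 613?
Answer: -729/2 ≈ -364.50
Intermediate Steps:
W(p, t) = -1 + p/2
k(H, X) = -202 (k(H, X) = -104 - 98 = -202)
k(-81, -92) + W(-323, o) = -202 + (-1 + (½)*(-323)) = -202 + (-1 - 323/2) = -202 - 325/2 = -729/2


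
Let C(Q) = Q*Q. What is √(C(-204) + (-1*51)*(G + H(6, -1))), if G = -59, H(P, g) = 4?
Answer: √44421 ≈ 210.76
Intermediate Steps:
C(Q) = Q²
√(C(-204) + (-1*51)*(G + H(6, -1))) = √((-204)² + (-1*51)*(-59 + 4)) = √(41616 - 51*(-55)) = √(41616 + 2805) = √44421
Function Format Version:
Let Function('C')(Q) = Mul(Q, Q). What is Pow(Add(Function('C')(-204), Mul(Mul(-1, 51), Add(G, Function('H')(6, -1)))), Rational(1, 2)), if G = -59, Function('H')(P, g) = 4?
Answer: Pow(44421, Rational(1, 2)) ≈ 210.76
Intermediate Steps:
Function('C')(Q) = Pow(Q, 2)
Pow(Add(Function('C')(-204), Mul(Mul(-1, 51), Add(G, Function('H')(6, -1)))), Rational(1, 2)) = Pow(Add(Pow(-204, 2), Mul(Mul(-1, 51), Add(-59, 4))), Rational(1, 2)) = Pow(Add(41616, Mul(-51, -55)), Rational(1, 2)) = Pow(Add(41616, 2805), Rational(1, 2)) = Pow(44421, Rational(1, 2))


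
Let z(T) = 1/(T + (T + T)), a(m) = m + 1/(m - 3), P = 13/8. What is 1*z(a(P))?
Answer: 88/237 ≈ 0.37131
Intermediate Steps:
P = 13/8 (P = 13*(⅛) = 13/8 ≈ 1.6250)
a(m) = m + 1/(-3 + m)
z(T) = 1/(3*T) (z(T) = 1/(T + 2*T) = 1/(3*T))
1*z(a(P)) = 1*(1/(3*(((1 + (13/8)² - 3*13/8)/(-3 + 13/8))))) = 1*(1/(3*(((1 + 169/64 - 39/8)/(-11/8))))) = 1*(1/(3*((-8/11*(-79/64))))) = 1*(1/(3*(79/88))) = 1*((⅓)*(88/79)) = 1*(88/237) = 88/237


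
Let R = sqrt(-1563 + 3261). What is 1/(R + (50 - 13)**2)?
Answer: 1369/1872463 - sqrt(1698)/1872463 ≈ 0.00070912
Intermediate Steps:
R = sqrt(1698) ≈ 41.207
1/(R + (50 - 13)**2) = 1/(sqrt(1698) + (50 - 13)**2) = 1/(sqrt(1698) + 37**2) = 1/(sqrt(1698) + 1369) = 1/(1369 + sqrt(1698))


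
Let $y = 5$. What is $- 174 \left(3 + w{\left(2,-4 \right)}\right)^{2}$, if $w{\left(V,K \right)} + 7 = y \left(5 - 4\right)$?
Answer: $-174$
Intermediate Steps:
$w{\left(V,K \right)} = -2$ ($w{\left(V,K \right)} = -7 + 5 \left(5 - 4\right) = -7 + 5 \cdot 1 = -7 + 5 = -2$)
$- 174 \left(3 + w{\left(2,-4 \right)}\right)^{2} = - 174 \left(3 - 2\right)^{2} = - 174 \cdot 1^{2} = \left(-174\right) 1 = -174$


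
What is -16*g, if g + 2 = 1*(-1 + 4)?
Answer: -16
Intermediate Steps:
g = 1 (g = -2 + 1*(-1 + 4) = -2 + 1*3 = -2 + 3 = 1)
-16*g = -16*1 = -16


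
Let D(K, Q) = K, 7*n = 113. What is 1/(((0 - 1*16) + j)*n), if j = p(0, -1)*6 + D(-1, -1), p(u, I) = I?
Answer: -7/2599 ≈ -0.0026933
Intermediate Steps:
n = 113/7 (n = (⅐)*113 = 113/7 ≈ 16.143)
j = -7 (j = -1*6 - 1 = -6 - 1 = -7)
1/(((0 - 1*16) + j)*n) = 1/(((0 - 1*16) - 7)*(113/7)) = 1/(((0 - 16) - 7)*(113/7)) = 1/((-16 - 7)*(113/7)) = 1/(-23*113/7) = 1/(-2599/7) = -7/2599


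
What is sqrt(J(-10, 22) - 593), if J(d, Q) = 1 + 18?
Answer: I*sqrt(574) ≈ 23.958*I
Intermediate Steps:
J(d, Q) = 19
sqrt(J(-10, 22) - 593) = sqrt(19 - 593) = sqrt(-574) = I*sqrt(574)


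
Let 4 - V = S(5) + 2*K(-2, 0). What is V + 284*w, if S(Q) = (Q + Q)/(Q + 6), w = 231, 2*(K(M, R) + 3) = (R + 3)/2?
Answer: 1443455/22 ≈ 65612.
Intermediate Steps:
K(M, R) = -9/4 + R/4 (K(M, R) = -3 + ((R + 3)/2)/2 = -3 + ((3 + R)*(1/2))/2 = -3 + (3/2 + R/2)/2 = -3 + (3/4 + R/4) = -9/4 + R/4)
S(Q) = 2*Q/(6 + Q) (S(Q) = (2*Q)/(6 + Q) = 2*Q/(6 + Q))
V = 167/22 (V = 4 - (2*5/(6 + 5) + 2*(-9/4 + (1/4)*0)) = 4 - (2*5/11 + 2*(-9/4 + 0)) = 4 - (2*5*(1/11) + 2*(-9/4)) = 4 - (10/11 - 9/2) = 4 - 1*(-79/22) = 4 + 79/22 = 167/22 ≈ 7.5909)
V + 284*w = 167/22 + 284*231 = 167/22 + 65604 = 1443455/22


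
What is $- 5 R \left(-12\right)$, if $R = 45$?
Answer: $2700$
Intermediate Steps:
$- 5 R \left(-12\right) = \left(-5\right) 45 \left(-12\right) = \left(-225\right) \left(-12\right) = 2700$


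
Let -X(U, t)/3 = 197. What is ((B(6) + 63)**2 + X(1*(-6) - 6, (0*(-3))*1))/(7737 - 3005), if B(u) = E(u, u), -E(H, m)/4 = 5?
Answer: 629/2366 ≈ 0.26585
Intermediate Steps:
E(H, m) = -20 (E(H, m) = -4*5 = -20)
B(u) = -20
X(U, t) = -591 (X(U, t) = -3*197 = -591)
((B(6) + 63)**2 + X(1*(-6) - 6, (0*(-3))*1))/(7737 - 3005) = ((-20 + 63)**2 - 591)/(7737 - 3005) = (43**2 - 591)/4732 = (1849 - 591)*(1/4732) = 1258*(1/4732) = 629/2366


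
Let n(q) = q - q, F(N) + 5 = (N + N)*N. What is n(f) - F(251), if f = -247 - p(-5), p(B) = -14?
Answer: -125997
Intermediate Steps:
F(N) = -5 + 2*N² (F(N) = -5 + (N + N)*N = -5 + (2*N)*N = -5 + 2*N²)
f = -233 (f = -247 - 1*(-14) = -247 + 14 = -233)
n(q) = 0
n(f) - F(251) = 0 - (-5 + 2*251²) = 0 - (-5 + 2*63001) = 0 - (-5 + 126002) = 0 - 1*125997 = 0 - 125997 = -125997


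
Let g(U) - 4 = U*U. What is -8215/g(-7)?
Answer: -155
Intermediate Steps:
g(U) = 4 + U² (g(U) = 4 + U*U = 4 + U²)
-8215/g(-7) = -8215/(4 + (-7)²) = -8215/(4 + 49) = -8215/53 = -8215*1/53 = -155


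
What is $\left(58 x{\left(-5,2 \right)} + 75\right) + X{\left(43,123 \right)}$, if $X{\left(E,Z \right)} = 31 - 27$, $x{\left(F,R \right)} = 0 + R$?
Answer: $195$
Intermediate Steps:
$x{\left(F,R \right)} = R$
$X{\left(E,Z \right)} = 4$
$\left(58 x{\left(-5,2 \right)} + 75\right) + X{\left(43,123 \right)} = \left(58 \cdot 2 + 75\right) + 4 = \left(116 + 75\right) + 4 = 191 + 4 = 195$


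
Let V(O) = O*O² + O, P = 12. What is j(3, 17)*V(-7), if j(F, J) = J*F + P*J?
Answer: -89250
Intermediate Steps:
j(F, J) = 12*J + F*J (j(F, J) = J*F + 12*J = F*J + 12*J = 12*J + F*J)
V(O) = O + O³ (V(O) = O³ + O = O + O³)
j(3, 17)*V(-7) = (17*(12 + 3))*(-7 + (-7)³) = (17*15)*(-7 - 343) = 255*(-350) = -89250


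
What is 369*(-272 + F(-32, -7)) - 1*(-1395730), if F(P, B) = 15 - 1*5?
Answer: 1299052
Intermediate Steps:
F(P, B) = 10 (F(P, B) = 15 - 5 = 10)
369*(-272 + F(-32, -7)) - 1*(-1395730) = 369*(-272 + 10) - 1*(-1395730) = 369*(-262) + 1395730 = -96678 + 1395730 = 1299052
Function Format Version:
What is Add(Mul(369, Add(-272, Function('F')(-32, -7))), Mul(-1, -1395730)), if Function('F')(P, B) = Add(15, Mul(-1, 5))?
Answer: 1299052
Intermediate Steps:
Function('F')(P, B) = 10 (Function('F')(P, B) = Add(15, -5) = 10)
Add(Mul(369, Add(-272, Function('F')(-32, -7))), Mul(-1, -1395730)) = Add(Mul(369, Add(-272, 10)), Mul(-1, -1395730)) = Add(Mul(369, -262), 1395730) = Add(-96678, 1395730) = 1299052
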